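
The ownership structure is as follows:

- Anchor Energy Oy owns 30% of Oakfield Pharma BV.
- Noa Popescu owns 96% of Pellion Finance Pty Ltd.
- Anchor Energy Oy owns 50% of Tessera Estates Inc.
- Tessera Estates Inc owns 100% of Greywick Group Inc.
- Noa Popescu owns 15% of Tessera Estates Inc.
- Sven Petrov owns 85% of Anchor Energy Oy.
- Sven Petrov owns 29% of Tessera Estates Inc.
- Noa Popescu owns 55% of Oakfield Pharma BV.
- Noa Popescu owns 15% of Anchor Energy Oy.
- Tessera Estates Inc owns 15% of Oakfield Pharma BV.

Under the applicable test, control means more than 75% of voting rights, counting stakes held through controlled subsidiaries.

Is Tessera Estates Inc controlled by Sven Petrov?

Yes

Sven holds 85% of Anchor, so Sven controls Anchor.
Sven and Anchor together hold 29% + 50% = 79% of Tessera, so Sven controls Tessera.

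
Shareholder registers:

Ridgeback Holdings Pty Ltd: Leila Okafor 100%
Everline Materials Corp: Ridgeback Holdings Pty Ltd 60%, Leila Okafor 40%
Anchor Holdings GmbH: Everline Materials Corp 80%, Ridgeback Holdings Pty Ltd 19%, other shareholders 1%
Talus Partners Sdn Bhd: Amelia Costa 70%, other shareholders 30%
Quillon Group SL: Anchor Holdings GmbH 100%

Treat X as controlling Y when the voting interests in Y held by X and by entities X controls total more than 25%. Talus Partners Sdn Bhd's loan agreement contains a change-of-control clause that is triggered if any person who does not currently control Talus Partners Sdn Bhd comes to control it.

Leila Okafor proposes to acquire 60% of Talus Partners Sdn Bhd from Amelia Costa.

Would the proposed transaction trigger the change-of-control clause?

The purchase adds only to Leila's holdings (Amelia's stake shrinks), so Leila is the only person who could newly come to control Talus.
Leila holds 100% of Ridgeback, so Leila controls Ridgeback.
Ridgeback and Leila together hold 60% + 40% = 100% of Everline, so Leila controls Everline.
Everline and Ridgeback together hold 80% + 19% = 99% of Anchor, so Leila controls Anchor.
Anchor holds 100% of Quillon, so Leila controls Quillon.
Neither Leila nor any entity Leila controls holds any voting interest in Talus.
So before the transaction, Leila does not control Talus.
After the purchase, Leila holds 60% of Talus directly, and Amelia's stake falls to 10%.
Leila holds 60% of Talus, so Leila controls Talus.
Leila did not control Talus before and does after, so the clause is triggered.

Yes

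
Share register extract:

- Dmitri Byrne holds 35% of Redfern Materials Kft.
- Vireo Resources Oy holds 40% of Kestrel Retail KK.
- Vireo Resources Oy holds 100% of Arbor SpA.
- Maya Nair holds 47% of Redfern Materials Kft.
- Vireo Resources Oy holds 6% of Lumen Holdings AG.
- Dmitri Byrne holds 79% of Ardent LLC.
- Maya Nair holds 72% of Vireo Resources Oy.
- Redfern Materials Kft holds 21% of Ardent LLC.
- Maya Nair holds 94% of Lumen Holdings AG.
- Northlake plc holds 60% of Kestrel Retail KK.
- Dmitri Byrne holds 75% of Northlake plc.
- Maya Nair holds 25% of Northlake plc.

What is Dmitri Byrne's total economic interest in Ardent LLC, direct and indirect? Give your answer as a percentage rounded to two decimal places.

Dmitri reaches Ardent along 2 paths.
Via Redfern: 35% × 21% = 7.35%.
Direct stake: 79% = 79%.
Total: 7.35% + 79% = 86.35%.

86.35%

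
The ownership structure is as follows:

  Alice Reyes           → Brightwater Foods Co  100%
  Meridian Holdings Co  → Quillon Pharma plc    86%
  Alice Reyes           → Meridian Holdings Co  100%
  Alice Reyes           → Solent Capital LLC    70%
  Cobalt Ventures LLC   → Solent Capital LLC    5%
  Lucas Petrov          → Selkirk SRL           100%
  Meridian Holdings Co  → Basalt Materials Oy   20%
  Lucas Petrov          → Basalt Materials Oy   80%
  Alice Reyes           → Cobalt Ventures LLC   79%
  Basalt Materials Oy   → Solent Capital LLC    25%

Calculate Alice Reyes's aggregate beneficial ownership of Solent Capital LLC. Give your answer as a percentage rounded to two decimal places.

78.95%

Alice reaches Solent along 3 paths.
Direct stake: 70% = 70%.
Via Meridian → Basalt: 100% × 20% × 25% = 5%.
Via Cobalt: 79% × 5% = 3.95%.
Total: 70% + 5% + 3.95% = 78.95%.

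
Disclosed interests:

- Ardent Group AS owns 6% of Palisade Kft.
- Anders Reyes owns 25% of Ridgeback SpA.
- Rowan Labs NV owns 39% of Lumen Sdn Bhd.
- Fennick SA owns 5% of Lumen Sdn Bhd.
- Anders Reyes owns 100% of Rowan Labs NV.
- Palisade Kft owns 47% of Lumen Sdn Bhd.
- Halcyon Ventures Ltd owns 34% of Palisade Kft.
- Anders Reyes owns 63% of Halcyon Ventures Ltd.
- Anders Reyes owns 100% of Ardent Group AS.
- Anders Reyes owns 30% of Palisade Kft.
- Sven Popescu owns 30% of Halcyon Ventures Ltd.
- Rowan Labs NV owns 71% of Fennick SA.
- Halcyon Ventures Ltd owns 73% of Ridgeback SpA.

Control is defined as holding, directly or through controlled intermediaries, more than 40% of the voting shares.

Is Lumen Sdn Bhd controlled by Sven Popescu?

No

Sven's largest direct stake is 30% in Halcyon, which does not meet the threshold, so Sven controls no company.
Neither Sven nor any entity Sven controls holds any voting interest in Lumen.
So Sven does not control Lumen.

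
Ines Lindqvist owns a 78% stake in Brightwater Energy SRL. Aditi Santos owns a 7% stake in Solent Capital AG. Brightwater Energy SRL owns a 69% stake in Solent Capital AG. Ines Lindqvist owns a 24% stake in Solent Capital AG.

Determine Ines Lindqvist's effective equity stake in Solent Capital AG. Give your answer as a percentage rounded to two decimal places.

77.82%

Ines reaches Solent along 2 paths.
Via Brightwater: 78% × 69% = 53.82%.
Direct stake: 24% = 24%.
Total: 53.82% + 24% = 77.82%.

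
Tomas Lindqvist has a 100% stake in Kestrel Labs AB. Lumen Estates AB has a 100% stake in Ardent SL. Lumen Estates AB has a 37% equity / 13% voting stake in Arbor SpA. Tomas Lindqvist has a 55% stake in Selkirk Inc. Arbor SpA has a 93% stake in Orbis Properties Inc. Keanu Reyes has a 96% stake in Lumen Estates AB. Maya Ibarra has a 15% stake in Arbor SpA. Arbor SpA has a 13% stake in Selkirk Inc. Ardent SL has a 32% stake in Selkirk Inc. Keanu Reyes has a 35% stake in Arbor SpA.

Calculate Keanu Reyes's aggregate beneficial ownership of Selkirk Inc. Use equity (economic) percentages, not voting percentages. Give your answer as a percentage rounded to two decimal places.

Keanu reaches Selkirk along 3 paths.
Via Lumen → Arbor: 96% × 37% × 13% = 4.6176%.
Via Arbor: 35% × 13% = 4.55%.
Via Lumen → Ardent: 96% × 100% × 32% = 30.72%.
Total: 4.6176% + 4.55% + 30.72% = 39.8876%.
Rounded: 39.89%.

39.89%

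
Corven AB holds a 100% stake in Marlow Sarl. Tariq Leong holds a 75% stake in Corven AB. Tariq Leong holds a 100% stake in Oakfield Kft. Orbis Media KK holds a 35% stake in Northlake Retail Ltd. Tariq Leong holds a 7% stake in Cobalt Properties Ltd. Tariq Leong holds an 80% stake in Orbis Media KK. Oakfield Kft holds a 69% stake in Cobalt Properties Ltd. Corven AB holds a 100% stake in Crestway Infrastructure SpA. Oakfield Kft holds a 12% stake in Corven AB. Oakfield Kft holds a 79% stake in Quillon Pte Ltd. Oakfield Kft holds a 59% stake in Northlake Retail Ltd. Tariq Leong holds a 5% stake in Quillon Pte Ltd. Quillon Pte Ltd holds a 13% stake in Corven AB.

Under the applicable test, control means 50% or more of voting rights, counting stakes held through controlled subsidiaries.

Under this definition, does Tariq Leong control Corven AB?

Yes

Tariq holds 100% of Oakfield, so Tariq controls Oakfield.
Oakfield and Tariq together hold 79% + 5% = 84% of Quillon, so Tariq controls Quillon.
Tariq and Oakfield and Quillon together hold 75% + 12% + 13% = 100% of Corven, so Tariq controls Corven.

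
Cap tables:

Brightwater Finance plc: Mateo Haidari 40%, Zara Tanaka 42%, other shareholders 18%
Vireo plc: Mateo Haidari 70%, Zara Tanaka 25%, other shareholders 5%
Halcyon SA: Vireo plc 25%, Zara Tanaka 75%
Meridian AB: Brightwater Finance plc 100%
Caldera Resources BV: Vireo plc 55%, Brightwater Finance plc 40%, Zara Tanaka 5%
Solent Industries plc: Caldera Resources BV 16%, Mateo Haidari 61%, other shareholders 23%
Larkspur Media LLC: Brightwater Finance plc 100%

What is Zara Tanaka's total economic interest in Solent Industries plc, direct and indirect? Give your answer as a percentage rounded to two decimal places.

Zara reaches Solent along 3 paths.
Via Vireo → Caldera: 25% × 55% × 16% = 2.2%.
Via Brightwater → Caldera: 42% × 40% × 16% = 2.688%.
Via Caldera: 5% × 16% = 0.8%.
Total: 2.2% + 2.688% + 0.8% = 5.688%.
Rounded: 5.69%.

5.69%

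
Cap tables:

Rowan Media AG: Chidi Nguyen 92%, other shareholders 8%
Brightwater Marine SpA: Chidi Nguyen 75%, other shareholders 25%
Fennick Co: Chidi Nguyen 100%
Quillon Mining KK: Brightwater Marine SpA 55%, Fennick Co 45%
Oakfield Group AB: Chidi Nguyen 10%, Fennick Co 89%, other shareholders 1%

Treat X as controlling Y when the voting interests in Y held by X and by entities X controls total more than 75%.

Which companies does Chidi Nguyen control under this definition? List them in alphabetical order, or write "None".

Fennick Co, Oakfield Group AB, Rowan Media AG

Chidi holds 92% of Rowan, so Chidi controls Rowan.
Chidi holds 100% of Fennick, so Chidi controls Fennick.
Chidi and Fennick together hold 10% + 89% = 99% of Oakfield, so Chidi controls Oakfield.
No other company's threshold is met.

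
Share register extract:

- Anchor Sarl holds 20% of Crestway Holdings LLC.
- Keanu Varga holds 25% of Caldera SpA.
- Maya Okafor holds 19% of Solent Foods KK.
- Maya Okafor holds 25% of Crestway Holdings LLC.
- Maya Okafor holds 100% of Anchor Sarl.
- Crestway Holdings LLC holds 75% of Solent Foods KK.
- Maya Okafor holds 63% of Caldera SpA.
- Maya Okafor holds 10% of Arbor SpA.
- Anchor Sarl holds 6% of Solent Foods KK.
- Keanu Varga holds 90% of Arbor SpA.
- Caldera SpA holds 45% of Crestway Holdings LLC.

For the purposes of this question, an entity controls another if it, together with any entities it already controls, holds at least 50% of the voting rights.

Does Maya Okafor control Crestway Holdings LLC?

Yes

Maya holds 63% of Caldera, so Maya controls Caldera.
Maya holds 100% of Anchor, so Maya controls Anchor.
Caldera and Maya and Anchor together hold 45% + 25% + 20% = 90% of Crestway, so Maya controls Crestway.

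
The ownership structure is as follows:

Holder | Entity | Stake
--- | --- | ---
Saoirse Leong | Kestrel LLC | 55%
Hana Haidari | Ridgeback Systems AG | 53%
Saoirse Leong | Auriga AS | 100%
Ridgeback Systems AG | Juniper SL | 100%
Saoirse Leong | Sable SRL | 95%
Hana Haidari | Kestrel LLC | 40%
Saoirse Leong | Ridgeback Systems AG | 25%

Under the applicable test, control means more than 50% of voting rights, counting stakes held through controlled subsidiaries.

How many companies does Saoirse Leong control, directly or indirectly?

Saoirse holds 55% of Kestrel, so Saoirse controls Kestrel.
Saoirse holds 100% of Auriga, so Saoirse controls Auriga.
Saoirse holds 95% of Sable, so Saoirse controls Sable.
No other company's threshold is met.
Saoirse controls 3 companies.

3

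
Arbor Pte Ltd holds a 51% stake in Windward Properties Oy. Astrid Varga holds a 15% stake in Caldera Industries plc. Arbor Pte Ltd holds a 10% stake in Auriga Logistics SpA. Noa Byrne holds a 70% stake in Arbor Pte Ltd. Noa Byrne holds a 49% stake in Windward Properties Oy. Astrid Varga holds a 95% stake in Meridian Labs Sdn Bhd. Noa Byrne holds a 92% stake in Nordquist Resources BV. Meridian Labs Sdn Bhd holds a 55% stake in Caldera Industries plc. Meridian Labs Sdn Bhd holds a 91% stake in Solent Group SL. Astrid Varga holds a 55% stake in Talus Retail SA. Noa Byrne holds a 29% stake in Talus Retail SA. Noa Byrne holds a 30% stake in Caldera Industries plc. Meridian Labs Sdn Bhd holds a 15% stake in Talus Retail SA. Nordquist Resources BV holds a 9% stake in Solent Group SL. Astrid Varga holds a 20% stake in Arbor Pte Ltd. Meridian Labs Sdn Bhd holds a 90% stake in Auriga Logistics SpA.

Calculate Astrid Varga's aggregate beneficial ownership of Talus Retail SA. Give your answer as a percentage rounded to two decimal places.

69.25%

Astrid reaches Talus along 2 paths.
Direct stake: 55% = 55%.
Via Meridian: 95% × 15% = 14.25%.
Total: 55% + 14.25% = 69.25%.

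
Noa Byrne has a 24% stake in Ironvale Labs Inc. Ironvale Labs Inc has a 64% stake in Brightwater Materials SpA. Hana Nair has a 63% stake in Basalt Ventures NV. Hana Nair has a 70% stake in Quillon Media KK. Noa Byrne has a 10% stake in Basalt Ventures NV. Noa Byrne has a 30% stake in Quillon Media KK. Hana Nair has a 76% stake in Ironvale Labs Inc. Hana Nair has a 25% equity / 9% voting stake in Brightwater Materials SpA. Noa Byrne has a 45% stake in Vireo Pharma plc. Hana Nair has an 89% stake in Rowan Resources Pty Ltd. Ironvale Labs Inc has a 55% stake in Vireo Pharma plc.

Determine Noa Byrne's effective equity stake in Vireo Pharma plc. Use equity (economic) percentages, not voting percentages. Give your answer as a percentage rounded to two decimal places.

Noa reaches Vireo along 2 paths.
Direct stake: 45% = 45%.
Via Ironvale: 24% × 55% = 13.2%.
Total: 45% + 13.2% = 58.2%.
Rounded: 58.20%.

58.20%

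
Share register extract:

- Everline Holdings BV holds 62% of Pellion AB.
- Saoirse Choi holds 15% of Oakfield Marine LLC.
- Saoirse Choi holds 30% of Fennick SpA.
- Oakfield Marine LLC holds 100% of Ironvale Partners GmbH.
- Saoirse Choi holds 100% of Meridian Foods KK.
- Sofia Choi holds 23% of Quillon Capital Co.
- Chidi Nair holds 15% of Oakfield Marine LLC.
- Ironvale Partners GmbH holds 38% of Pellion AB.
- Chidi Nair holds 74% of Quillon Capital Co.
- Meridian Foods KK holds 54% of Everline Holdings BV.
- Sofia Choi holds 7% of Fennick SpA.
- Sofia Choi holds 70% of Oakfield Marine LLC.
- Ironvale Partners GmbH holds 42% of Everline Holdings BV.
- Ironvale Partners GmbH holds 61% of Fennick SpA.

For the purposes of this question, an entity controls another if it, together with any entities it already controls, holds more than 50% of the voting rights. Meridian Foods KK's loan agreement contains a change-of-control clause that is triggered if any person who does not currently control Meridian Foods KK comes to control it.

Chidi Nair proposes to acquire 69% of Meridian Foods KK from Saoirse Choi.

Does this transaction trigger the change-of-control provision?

The purchase adds only to Chidi's holdings (Saoirse's stake shrinks), so Chidi is the only person who could newly come to control Meridian.
Chidi holds 74% of Quillon, so Chidi controls Quillon.
Neither Chidi nor any entity Chidi controls holds any voting interest in Meridian.
So before the transaction, Chidi does not control Meridian.
After the purchase, Chidi holds 69% of Meridian directly, and Saoirse's stake falls to 31%.
Chidi holds 69% of Meridian, so Chidi controls Meridian.
Chidi did not control Meridian before and does after, so the clause is triggered.

Yes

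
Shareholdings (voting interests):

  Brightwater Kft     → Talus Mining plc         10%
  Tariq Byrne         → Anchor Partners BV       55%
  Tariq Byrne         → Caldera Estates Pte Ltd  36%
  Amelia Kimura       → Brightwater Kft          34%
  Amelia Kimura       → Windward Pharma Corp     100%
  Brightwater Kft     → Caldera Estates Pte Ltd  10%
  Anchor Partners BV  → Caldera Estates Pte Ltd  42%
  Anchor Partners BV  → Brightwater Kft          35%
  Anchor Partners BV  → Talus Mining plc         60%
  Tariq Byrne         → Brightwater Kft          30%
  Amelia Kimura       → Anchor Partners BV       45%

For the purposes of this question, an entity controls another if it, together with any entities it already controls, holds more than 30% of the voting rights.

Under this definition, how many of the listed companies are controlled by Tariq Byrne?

Tariq holds 55% of Anchor, so Tariq controls Anchor.
Tariq and Anchor together hold 30% + 35% = 65% of Brightwater, so Tariq controls Brightwater.
Anchor and Tariq and Brightwater together hold 42% + 36% + 10% = 88% of Caldera, so Tariq controls Caldera.
Brightwater and Anchor together hold 10% + 60% = 70% of Talus, so Tariq controls Talus.
No other company's threshold is met.
Tariq controls 4 companies.

4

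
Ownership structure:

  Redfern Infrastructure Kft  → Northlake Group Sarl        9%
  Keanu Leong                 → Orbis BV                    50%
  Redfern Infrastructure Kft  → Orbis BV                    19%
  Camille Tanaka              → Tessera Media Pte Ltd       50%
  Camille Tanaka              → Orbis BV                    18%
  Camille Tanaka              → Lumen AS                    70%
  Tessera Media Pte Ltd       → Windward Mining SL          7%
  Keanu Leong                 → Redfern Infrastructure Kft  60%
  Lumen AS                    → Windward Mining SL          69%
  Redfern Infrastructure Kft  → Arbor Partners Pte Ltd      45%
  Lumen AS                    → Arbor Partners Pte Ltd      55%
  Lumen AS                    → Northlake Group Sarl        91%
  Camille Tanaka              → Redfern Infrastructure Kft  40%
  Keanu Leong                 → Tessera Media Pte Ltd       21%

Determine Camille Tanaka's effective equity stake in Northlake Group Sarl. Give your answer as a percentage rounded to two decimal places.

Camille reaches Northlake along 2 paths.
Via Redfern: 40% × 9% = 3.6%.
Via Lumen: 70% × 91% = 63.7%.
Total: 3.6% + 63.7% = 67.3%.
Rounded: 67.30%.

67.30%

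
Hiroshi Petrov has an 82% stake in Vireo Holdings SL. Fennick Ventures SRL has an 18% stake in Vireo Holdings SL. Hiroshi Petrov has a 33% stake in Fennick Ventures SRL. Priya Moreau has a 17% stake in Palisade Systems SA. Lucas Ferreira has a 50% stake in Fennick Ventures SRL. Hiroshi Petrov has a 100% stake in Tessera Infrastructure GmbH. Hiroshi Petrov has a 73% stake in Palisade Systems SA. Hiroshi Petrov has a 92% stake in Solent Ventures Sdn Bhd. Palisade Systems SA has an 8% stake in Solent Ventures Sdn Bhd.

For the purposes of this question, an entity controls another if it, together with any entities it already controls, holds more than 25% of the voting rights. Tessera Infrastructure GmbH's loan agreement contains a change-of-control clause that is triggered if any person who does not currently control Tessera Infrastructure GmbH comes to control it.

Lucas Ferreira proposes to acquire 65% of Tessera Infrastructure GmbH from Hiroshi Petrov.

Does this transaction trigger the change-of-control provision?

The purchase adds only to Lucas's holdings (Hiroshi's stake shrinks), so Lucas is the only person who could newly come to control Tessera.
Lucas holds 50% of Fennick, so Lucas controls Fennick.
Neither Lucas nor any entity Lucas controls holds any voting interest in Tessera.
So before the transaction, Lucas does not control Tessera.
After the purchase, Lucas holds 65% of Tessera directly, and Hiroshi's stake falls to 35%.
Lucas holds 65% of Tessera, so Lucas controls Tessera.
Lucas did not control Tessera before and does after, so the clause is triggered.

Yes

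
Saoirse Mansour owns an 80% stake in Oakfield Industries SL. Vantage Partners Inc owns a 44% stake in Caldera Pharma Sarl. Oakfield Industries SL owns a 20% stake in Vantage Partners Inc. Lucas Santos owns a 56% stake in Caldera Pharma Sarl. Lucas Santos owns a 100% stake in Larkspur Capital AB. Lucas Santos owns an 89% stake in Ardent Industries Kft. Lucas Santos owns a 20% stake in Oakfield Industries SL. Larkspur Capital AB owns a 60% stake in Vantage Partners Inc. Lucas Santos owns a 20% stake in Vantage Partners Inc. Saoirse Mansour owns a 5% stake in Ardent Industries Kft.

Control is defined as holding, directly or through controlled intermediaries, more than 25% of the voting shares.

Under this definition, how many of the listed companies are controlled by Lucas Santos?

4

Lucas holds 89% of Ardent, so Lucas controls Ardent.
Lucas holds 100% of Larkspur, so Lucas controls Larkspur.
Lucas and Larkspur together hold 20% + 60% = 80% of Vantage, so Lucas controls Vantage.
Vantage and Lucas together hold 44% + 56% = 100% of Caldera, so Lucas controls Caldera.
No other company's threshold is met.
Lucas controls 4 companies.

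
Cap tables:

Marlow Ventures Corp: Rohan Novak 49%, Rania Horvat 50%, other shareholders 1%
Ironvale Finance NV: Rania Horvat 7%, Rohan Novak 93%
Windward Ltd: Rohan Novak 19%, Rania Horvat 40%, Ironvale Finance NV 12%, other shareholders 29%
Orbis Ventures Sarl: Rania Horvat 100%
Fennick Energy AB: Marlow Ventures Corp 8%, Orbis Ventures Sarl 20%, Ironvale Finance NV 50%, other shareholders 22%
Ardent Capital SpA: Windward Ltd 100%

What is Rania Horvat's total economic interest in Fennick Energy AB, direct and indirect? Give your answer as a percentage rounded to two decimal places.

27.50%

Rania reaches Fennick along 3 paths.
Via Marlow: 50% × 8% = 4%.
Via Orbis: 100% × 20% = 20%.
Via Ironvale: 7% × 50% = 3.5%.
Total: 4% + 20% + 3.5% = 27.5%.
Rounded: 27.50%.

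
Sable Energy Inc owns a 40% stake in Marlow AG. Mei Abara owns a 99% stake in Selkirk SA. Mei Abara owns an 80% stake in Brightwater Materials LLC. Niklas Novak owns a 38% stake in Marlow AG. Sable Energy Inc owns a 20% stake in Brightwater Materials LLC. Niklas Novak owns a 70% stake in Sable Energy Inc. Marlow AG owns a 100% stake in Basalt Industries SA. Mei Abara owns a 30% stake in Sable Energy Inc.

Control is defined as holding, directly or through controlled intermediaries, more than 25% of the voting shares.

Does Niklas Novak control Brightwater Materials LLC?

No

Niklas holds 70% of Sable, so Niklas controls Sable.
Niklas and Sable together hold 38% + 40% = 78% of Marlow, so Niklas controls Marlow.
Marlow holds 100% of Basalt, so Niklas controls Basalt.
In Brightwater, Niklas's side holds only 20%, not > 25%.
So Niklas does not control Brightwater.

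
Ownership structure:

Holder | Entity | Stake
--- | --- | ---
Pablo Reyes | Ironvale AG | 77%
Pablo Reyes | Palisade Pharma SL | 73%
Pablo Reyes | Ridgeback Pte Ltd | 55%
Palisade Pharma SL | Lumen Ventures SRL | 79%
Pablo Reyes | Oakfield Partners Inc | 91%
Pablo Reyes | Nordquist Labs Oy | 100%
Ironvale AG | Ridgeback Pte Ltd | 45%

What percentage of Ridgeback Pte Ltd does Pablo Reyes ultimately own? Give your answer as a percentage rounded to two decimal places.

Pablo reaches Ridgeback along 2 paths.
Direct stake: 55% = 55%.
Via Ironvale: 77% × 45% = 34.65%.
Total: 55% + 34.65% = 89.65%.

89.65%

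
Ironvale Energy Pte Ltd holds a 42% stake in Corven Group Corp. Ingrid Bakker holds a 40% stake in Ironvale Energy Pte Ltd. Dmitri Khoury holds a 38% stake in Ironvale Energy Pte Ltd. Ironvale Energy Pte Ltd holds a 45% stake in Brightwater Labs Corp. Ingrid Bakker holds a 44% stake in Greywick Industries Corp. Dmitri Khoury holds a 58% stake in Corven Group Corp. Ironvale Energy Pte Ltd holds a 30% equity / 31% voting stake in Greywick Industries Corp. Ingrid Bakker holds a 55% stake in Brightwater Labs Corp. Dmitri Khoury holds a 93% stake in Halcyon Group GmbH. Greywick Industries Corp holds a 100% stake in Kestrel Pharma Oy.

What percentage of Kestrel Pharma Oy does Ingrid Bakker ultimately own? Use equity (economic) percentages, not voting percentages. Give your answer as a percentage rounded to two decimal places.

56.00%

Ingrid reaches Kestrel along 2 paths.
Via Greywick: 44% × 100% = 44%.
Via Ironvale → Greywick: 40% × 30% × 100% = 12%.
Total: 44% + 12% = 56%.
Rounded: 56.00%.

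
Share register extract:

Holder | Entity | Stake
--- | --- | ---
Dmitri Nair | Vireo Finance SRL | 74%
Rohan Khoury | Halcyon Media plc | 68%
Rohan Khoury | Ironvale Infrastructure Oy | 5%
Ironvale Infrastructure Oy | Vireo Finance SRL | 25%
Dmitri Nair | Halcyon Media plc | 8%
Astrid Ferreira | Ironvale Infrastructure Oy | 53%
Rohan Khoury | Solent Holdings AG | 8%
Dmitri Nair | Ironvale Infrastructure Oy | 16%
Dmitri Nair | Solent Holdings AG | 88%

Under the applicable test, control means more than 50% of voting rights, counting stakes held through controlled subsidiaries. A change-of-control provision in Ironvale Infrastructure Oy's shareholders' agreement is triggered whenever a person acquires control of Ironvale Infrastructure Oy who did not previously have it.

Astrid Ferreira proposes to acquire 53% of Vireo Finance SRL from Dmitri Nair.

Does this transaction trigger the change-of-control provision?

No

The purchase adds only to Astrid's holdings (Dmitri's stake shrinks), so Astrid is the only person who could newly come to control Ironvale.
Astrid holds 53% of Ironvale, so Astrid controls Ironvale.
So Astrid already controls Ironvale before the transaction.
After the purchase, Astrid holds 53% of Vireo directly, and Dmitri's stake falls to 21%.
Astrid controlled Ironvale already, so this is not a new person acquiring control; every other person's position is unchanged or reduced.
No new person acquires control, so the clause is not triggered.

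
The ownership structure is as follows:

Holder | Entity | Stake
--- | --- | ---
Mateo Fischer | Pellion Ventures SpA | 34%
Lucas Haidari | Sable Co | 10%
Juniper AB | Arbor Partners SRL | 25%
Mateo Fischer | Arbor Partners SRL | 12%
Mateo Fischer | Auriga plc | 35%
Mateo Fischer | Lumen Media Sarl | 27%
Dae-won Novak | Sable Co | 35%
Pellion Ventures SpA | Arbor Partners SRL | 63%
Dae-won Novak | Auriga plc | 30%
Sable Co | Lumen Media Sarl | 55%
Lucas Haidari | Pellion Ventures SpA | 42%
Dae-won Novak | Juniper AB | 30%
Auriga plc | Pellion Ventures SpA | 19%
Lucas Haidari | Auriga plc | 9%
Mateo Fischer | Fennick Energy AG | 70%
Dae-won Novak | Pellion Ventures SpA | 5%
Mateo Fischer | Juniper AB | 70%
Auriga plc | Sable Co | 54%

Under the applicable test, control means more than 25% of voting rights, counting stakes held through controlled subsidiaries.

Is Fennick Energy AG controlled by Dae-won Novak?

No

Dae-won holds 30% of Auriga, so Dae-won controls Auriga.
Dae-won holds 30% of Juniper, so Dae-won controls Juniper.
Dae-won and Auriga together hold 35% + 54% = 89% of Sable, so Dae-won controls Sable.
Sable holds 55% of Lumen, so Dae-won controls Lumen.
Neither Dae-won nor any entity Dae-won controls holds any voting interest in Fennick.
So Dae-won does not control Fennick.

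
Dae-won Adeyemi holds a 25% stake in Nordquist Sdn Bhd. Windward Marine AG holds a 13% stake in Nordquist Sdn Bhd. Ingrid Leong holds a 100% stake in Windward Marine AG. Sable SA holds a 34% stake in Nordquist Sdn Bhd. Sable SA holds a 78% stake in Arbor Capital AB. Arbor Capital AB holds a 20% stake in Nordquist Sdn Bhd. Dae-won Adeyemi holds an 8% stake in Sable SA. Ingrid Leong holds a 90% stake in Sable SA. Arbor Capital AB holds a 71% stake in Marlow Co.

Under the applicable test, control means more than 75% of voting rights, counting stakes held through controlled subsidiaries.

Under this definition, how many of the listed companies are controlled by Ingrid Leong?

3

Ingrid holds 100% of Windward, so Ingrid controls Windward.
Ingrid holds 90% of Sable, so Ingrid controls Sable.
Sable holds 78% of Arbor, so Ingrid controls Arbor.
No other company's threshold is met.
Ingrid controls 3 companies.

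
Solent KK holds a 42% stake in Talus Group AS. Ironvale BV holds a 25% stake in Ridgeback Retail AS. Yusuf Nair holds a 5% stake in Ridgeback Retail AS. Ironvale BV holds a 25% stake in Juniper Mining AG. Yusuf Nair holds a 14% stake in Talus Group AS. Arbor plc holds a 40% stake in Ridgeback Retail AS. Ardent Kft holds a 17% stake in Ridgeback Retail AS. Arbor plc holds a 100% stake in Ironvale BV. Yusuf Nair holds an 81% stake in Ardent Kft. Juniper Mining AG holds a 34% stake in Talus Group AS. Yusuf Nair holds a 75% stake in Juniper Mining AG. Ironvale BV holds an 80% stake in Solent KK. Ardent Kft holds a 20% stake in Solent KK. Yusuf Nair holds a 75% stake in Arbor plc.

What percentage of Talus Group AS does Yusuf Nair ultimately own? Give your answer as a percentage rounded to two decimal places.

77.88%

Yusuf reaches Talus along 5 paths.
Via Ardent → Solent: 81% × 20% × 42% = 6.804%.
Via Arbor → Ironvale → Solent: 75% × 100% × 80% × 42% = 25.2%.
Via Arbor → Ironvale → Juniper: 75% × 100% × 25% × 34% = 6.375%.
Via Juniper: 75% × 34% = 25.5%.
Direct stake: 14% = 14%.
Total: 6.804% + 25.2% + 6.375% + 25.5% + 14% = 77.879%.
Rounded: 77.88%.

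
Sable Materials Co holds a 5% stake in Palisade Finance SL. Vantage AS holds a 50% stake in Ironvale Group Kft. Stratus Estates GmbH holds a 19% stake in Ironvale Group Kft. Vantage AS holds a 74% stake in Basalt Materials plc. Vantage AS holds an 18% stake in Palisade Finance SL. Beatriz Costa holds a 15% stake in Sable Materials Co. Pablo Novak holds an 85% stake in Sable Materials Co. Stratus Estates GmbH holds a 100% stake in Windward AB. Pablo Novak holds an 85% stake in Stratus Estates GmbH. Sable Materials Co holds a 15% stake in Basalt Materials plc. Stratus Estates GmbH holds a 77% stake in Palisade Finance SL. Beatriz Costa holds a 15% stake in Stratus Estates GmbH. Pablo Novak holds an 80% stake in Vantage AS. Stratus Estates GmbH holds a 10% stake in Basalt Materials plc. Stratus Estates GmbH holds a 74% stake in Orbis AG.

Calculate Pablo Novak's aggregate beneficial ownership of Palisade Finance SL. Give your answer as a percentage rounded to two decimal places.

84.10%

Pablo reaches Palisade along 3 paths.
Via Sable: 85% × 5% = 4.25%.
Via Stratus: 85% × 77% = 65.45%.
Via Vantage: 80% × 18% = 14.4%.
Total: 4.25% + 65.45% + 14.4% = 84.1%.
Rounded: 84.10%.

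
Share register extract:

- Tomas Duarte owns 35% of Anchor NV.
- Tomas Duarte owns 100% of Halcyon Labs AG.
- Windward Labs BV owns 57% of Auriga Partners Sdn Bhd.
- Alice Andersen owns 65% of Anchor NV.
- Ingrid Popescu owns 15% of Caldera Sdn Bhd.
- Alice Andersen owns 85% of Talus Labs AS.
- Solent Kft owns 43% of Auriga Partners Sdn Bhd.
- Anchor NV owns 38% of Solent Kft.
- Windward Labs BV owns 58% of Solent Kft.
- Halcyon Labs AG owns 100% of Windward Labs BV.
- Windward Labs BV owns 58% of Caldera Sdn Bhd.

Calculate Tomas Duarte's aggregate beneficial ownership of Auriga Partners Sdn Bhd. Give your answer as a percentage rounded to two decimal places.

87.66%

Tomas reaches Auriga along 3 paths.
Via Anchor → Solent: 35% × 38% × 43% = 5.719%.
Via Halcyon → Windward → Solent: 100% × 100% × 58% × 43% = 24.94%.
Via Halcyon → Windward: 100% × 100% × 57% = 57%.
Total: 5.719% + 24.94% + 57% = 87.659%.
Rounded: 87.66%.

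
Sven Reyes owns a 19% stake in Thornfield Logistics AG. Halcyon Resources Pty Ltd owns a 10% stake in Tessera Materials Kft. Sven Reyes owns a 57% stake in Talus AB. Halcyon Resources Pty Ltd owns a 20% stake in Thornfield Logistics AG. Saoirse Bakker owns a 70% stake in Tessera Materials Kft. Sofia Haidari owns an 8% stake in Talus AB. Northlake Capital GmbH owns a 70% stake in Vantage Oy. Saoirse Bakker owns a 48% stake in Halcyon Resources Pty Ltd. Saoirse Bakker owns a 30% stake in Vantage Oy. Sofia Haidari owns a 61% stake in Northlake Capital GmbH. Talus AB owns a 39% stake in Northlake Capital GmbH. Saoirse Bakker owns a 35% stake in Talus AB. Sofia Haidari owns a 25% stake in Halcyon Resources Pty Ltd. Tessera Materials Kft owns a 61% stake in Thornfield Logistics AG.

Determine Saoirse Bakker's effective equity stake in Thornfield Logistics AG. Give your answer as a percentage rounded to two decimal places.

55.23%

Saoirse reaches Thornfield along 3 paths.
Via Halcyon: 48% × 20% = 9.6%.
Via Tessera: 70% × 61% = 42.7%.
Via Halcyon → Tessera: 48% × 10% × 61% = 2.928%.
Total: 9.6% + 42.7% + 2.928% = 55.228%.
Rounded: 55.23%.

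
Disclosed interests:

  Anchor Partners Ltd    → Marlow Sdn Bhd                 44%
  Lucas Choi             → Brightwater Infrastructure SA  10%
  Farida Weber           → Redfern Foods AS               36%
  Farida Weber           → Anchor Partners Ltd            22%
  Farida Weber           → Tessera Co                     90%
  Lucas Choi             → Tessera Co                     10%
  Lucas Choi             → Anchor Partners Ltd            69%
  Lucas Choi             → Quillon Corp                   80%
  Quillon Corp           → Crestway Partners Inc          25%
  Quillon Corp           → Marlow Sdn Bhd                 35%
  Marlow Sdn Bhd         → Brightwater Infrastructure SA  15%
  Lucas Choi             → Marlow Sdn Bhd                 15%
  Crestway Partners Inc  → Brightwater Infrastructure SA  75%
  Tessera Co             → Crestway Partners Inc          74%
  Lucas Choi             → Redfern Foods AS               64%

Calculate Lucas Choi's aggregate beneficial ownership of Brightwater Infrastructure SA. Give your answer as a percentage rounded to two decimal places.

Lucas reaches Brightwater along 6 paths.
Direct stake: 10% = 10%.
Via Quillon → Crestway: 80% × 25% × 75% = 15%.
Via Tessera → Crestway: 10% × 74% × 75% = 5.55%.
Via Quillon → Marlow: 80% × 35% × 15% = 4.2%.
Via Anchor → Marlow: 69% × 44% × 15% = 4.554%.
Via Marlow: 15% × 15% = 2.25%.
Total: 10% + 15% + 5.55% + 4.2% + 4.554% + 2.25% = 41.554%.
Rounded: 41.55%.

41.55%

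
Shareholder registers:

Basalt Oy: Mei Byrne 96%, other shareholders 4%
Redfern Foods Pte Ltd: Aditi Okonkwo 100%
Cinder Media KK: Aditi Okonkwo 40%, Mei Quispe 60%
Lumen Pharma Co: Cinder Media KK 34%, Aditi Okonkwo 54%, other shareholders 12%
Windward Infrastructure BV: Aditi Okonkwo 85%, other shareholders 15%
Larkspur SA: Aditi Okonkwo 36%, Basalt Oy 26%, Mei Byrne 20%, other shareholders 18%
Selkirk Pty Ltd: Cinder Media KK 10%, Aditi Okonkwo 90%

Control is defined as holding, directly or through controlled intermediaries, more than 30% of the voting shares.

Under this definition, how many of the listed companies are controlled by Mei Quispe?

2

Mei Quispe holds 60% of Cinder, so Mei Quispe controls Cinder.
Cinder holds 34% of Lumen, so Mei Quispe controls Lumen.
No other company's threshold is met.
Mei Quispe controls 2 companies.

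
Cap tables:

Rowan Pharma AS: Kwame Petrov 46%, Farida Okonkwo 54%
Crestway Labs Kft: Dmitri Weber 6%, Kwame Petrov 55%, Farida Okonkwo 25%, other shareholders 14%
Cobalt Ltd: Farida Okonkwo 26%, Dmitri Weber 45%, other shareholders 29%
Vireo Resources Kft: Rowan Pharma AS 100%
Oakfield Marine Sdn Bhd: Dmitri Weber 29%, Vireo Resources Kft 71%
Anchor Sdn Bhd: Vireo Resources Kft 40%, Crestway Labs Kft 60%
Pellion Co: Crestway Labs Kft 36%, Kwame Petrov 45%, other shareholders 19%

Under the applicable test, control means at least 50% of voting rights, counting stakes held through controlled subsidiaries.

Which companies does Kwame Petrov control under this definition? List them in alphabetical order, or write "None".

Anchor Sdn Bhd, Crestway Labs Kft, Pellion Co

Kwame holds 55% of Crestway, so Kwame controls Crestway.
Crestway holds 60% of Anchor, so Kwame controls Anchor.
Crestway and Kwame together hold 36% + 45% = 81% of Pellion, so Kwame controls Pellion.
No other company's threshold is met.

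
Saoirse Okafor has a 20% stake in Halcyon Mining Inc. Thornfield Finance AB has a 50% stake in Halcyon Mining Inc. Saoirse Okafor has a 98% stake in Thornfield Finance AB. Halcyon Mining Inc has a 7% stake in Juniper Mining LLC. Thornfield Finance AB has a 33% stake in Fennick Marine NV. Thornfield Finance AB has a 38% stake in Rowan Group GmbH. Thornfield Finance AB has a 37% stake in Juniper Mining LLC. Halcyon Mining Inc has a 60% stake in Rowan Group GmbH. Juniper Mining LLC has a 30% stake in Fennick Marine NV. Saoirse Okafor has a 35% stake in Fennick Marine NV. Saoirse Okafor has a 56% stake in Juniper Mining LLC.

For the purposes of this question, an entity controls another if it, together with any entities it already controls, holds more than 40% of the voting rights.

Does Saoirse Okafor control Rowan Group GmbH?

Saoirse holds 98% of Thornfield, so Saoirse controls Thornfield.
Saoirse and Thornfield together hold 20% + 50% = 70% of Halcyon, so Saoirse controls Halcyon.
Halcyon and Thornfield together hold 60% + 38% = 98% of Rowan, so Saoirse controls Rowan.

Yes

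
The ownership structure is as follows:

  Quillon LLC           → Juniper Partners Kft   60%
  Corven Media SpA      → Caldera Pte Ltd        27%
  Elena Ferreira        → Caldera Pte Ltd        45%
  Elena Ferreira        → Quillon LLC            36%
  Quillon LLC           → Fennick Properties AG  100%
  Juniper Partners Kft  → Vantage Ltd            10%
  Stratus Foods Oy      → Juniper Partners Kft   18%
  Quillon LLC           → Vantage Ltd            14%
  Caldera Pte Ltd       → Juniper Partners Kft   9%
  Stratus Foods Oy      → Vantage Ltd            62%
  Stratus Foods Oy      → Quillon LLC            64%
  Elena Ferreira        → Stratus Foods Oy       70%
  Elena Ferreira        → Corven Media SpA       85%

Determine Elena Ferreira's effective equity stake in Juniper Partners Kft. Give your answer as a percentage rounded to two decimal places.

67.20%

Elena reaches Juniper along 5 paths.
Via Quillon: 36% × 60% = 21.6%.
Via Stratus → Quillon: 70% × 64% × 60% = 26.88%.
Via Corven → Caldera: 85% × 27% × 9% = 2.0655%.
Via Caldera: 45% × 9% = 4.05%.
Via Stratus: 70% × 18% = 12.6%.
Total: 21.6% + 26.88% + 2.0655% + 4.05% + 12.6% = 67.1955%.
Rounded: 67.20%.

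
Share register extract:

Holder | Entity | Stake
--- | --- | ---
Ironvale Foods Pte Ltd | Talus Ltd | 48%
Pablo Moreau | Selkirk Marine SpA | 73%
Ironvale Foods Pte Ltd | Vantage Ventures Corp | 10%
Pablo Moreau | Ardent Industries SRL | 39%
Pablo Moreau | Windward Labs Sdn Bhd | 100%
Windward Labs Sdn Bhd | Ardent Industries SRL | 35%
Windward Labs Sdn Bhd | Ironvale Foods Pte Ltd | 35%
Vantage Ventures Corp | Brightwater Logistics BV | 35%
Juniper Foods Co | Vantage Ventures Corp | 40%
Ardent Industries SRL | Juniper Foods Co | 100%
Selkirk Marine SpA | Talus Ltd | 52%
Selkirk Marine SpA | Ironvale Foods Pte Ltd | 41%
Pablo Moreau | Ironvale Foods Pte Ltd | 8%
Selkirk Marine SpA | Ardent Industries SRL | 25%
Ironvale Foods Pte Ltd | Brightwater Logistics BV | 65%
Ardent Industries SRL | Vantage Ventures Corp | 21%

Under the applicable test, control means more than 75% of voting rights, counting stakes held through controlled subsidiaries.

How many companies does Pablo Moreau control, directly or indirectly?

1

Pablo holds 100% of Windward, so Pablo controls Windward.
No other company's threshold is met.
Pablo controls 1 company.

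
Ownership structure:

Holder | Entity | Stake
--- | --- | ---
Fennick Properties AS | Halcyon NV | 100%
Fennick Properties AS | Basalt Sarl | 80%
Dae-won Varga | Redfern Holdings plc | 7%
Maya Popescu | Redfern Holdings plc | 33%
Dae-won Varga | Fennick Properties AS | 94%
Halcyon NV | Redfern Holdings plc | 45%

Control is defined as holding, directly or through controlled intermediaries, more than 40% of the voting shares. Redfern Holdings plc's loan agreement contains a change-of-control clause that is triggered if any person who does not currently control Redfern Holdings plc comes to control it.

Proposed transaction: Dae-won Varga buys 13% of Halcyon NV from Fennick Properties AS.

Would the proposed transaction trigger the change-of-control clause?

The purchase adds only to Dae-won's holdings (Fennick's stake shrinks), so Dae-won is the only person who could newly come to control Redfern.
Dae-won holds 94% of Fennick, so Dae-won controls Fennick.
Fennick holds 100% of Halcyon, so Dae-won controls Halcyon.
Halcyon and Dae-won together hold 45% + 7% = 52% of Redfern, so Dae-won controls Redfern.
So Dae-won already controls Redfern before the transaction.
After the purchase, Dae-won holds 13% of Halcyon directly, and Fennick's stake falls to 87%.
Dae-won controlled Redfern already, so this is not a new person acquiring control; every other person's position is unchanged or reduced.
No new person acquires control, so the clause is not triggered.

No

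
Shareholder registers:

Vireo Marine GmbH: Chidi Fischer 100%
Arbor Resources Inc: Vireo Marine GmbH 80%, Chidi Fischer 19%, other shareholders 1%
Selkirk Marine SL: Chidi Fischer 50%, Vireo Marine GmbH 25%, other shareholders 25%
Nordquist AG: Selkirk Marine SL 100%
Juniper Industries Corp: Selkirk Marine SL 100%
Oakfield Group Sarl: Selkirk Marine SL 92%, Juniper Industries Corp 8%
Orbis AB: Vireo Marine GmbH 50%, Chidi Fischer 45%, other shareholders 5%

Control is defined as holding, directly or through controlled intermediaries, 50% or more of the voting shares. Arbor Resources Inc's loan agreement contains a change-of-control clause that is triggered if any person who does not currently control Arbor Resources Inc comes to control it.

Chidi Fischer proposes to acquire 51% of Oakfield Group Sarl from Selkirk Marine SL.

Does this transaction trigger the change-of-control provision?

No

The purchase adds only to Chidi's holdings (Selkirk's stake shrinks), so Chidi is the only person who could newly come to control Arbor.
Chidi holds 100% of Vireo, so Chidi controls Vireo.
Vireo and Chidi together hold 80% + 19% = 99% of Arbor, so Chidi controls Arbor.
So Chidi already controls Arbor before the transaction.
After the purchase, Chidi holds 51% of Oakfield directly, and Selkirk's stake falls to 41%.
Chidi controlled Arbor already, so this is not a new person acquiring control; every other person's position is unchanged or reduced.
No new person acquires control, so the clause is not triggered.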